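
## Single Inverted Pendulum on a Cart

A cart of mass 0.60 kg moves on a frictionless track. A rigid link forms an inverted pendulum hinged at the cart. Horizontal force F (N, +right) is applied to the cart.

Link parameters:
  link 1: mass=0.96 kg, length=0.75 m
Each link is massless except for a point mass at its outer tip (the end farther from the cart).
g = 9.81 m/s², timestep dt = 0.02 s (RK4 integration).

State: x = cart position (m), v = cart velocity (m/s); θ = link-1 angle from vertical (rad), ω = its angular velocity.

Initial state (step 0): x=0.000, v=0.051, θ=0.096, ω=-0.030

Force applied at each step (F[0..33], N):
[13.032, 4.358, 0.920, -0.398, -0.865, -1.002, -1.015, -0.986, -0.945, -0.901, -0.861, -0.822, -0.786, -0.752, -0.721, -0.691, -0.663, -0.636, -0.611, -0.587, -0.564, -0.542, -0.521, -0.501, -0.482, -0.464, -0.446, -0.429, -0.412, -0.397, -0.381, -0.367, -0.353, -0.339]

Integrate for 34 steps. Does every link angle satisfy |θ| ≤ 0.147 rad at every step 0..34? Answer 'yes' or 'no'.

apply F[0]=+13.032 → step 1: x=0.005, v=0.451, θ=0.090, ω=-0.536
apply F[1]=+4.358 → step 2: x=0.015, v=0.569, θ=0.078, ω=-0.671
apply F[2]=+0.920 → step 3: x=0.027, v=0.578, θ=0.065, ω=-0.664
apply F[3]=-0.398 → step 4: x=0.038, v=0.547, θ=0.052, ω=-0.608
apply F[4]=-0.865 → step 5: x=0.048, v=0.504, θ=0.041, ω=-0.539
apply F[5]=-1.002 → step 6: x=0.058, v=0.460, θ=0.031, ω=-0.470
apply F[6]=-1.015 → step 7: x=0.067, v=0.418, θ=0.022, ω=-0.408
apply F[7]=-0.986 → step 8: x=0.075, v=0.379, θ=0.014, ω=-0.352
apply F[8]=-0.945 → step 9: x=0.082, v=0.345, θ=0.008, ω=-0.302
apply F[9]=-0.901 → step 10: x=0.089, v=0.313, θ=0.002, ω=-0.259
apply F[10]=-0.861 → step 11: x=0.095, v=0.284, θ=-0.003, ω=-0.221
apply F[11]=-0.822 → step 12: x=0.100, v=0.258, θ=-0.007, ω=-0.187
apply F[12]=-0.786 → step 13: x=0.105, v=0.235, θ=-0.010, ω=-0.158
apply F[13]=-0.752 → step 14: x=0.109, v=0.213, θ=-0.013, ω=-0.132
apply F[14]=-0.721 → step 15: x=0.113, v=0.194, θ=-0.015, ω=-0.110
apply F[15]=-0.691 → step 16: x=0.117, v=0.176, θ=-0.017, ω=-0.090
apply F[16]=-0.663 → step 17: x=0.121, v=0.160, θ=-0.019, ω=-0.073
apply F[17]=-0.636 → step 18: x=0.124, v=0.145, θ=-0.020, ω=-0.058
apply F[18]=-0.611 → step 19: x=0.126, v=0.131, θ=-0.021, ω=-0.046
apply F[19]=-0.587 → step 20: x=0.129, v=0.118, θ=-0.022, ω=-0.034
apply F[20]=-0.564 → step 21: x=0.131, v=0.106, θ=-0.023, ω=-0.025
apply F[21]=-0.542 → step 22: x=0.133, v=0.095, θ=-0.023, ω=-0.016
apply F[22]=-0.521 → step 23: x=0.135, v=0.085, θ=-0.023, ω=-0.009
apply F[23]=-0.501 → step 24: x=0.136, v=0.076, θ=-0.024, ω=-0.002
apply F[24]=-0.482 → step 25: x=0.138, v=0.067, θ=-0.024, ω=0.003
apply F[25]=-0.464 → step 26: x=0.139, v=0.059, θ=-0.023, ω=0.008
apply F[26]=-0.446 → step 27: x=0.140, v=0.052, θ=-0.023, ω=0.012
apply F[27]=-0.429 → step 28: x=0.141, v=0.045, θ=-0.023, ω=0.015
apply F[28]=-0.412 → step 29: x=0.142, v=0.038, θ=-0.023, ω=0.018
apply F[29]=-0.397 → step 30: x=0.143, v=0.032, θ=-0.022, ω=0.020
apply F[30]=-0.381 → step 31: x=0.143, v=0.026, θ=-0.022, ω=0.022
apply F[31]=-0.367 → step 32: x=0.144, v=0.021, θ=-0.021, ω=0.024
apply F[32]=-0.353 → step 33: x=0.144, v=0.016, θ=-0.021, ω=0.025
apply F[33]=-0.339 → step 34: x=0.144, v=0.011, θ=-0.020, ω=0.026
Max |angle| over trajectory = 0.096 rad; bound = 0.147 → within bound.

Answer: yes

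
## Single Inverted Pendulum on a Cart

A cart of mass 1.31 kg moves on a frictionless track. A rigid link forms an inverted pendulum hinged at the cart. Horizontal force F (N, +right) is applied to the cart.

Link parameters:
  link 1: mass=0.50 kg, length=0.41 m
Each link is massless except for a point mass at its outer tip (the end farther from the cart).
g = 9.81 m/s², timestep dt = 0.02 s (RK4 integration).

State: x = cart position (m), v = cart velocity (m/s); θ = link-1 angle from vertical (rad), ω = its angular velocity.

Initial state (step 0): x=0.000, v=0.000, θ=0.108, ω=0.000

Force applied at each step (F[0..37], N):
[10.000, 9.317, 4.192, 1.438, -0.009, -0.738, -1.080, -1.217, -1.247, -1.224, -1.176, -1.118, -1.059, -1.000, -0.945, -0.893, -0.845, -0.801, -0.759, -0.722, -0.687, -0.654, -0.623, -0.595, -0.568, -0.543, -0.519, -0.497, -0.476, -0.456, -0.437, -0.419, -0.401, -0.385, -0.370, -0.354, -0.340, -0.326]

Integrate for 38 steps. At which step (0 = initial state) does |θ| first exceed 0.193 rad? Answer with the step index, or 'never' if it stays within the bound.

apply F[0]=+10.000 → step 1: x=0.001, v=0.144, θ=0.105, ω=-0.298
apply F[1]=+9.317 → step 2: x=0.006, v=0.278, θ=0.096, ω=-0.576
apply F[2]=+4.192 → step 3: x=0.012, v=0.336, θ=0.084, ω=-0.672
apply F[3]=+1.438 → step 4: x=0.019, v=0.352, θ=0.070, ω=-0.674
apply F[4]=-0.009 → step 5: x=0.026, v=0.347, θ=0.057, ω=-0.632
apply F[5]=-0.738 → step 6: x=0.032, v=0.332, θ=0.045, ω=-0.571
apply F[6]=-1.080 → step 7: x=0.039, v=0.313, θ=0.035, ω=-0.505
apply F[7]=-1.217 → step 8: x=0.045, v=0.292, θ=0.025, ω=-0.440
apply F[8]=-1.247 → step 9: x=0.051, v=0.271, θ=0.017, ω=-0.380
apply F[9]=-1.224 → step 10: x=0.056, v=0.252, θ=0.010, ω=-0.325
apply F[10]=-1.176 → step 11: x=0.061, v=0.233, θ=0.004, ω=-0.277
apply F[11]=-1.118 → step 12: x=0.065, v=0.216, θ=-0.001, ω=-0.235
apply F[12]=-1.059 → step 13: x=0.069, v=0.200, θ=-0.006, ω=-0.197
apply F[13]=-1.000 → step 14: x=0.073, v=0.185, θ=-0.009, ω=-0.165
apply F[14]=-0.945 → step 15: x=0.077, v=0.172, θ=-0.012, ω=-0.137
apply F[15]=-0.893 → step 16: x=0.080, v=0.159, θ=-0.015, ω=-0.113
apply F[16]=-0.845 → step 17: x=0.083, v=0.147, θ=-0.017, ω=-0.091
apply F[17]=-0.801 → step 18: x=0.086, v=0.136, θ=-0.018, ω=-0.073
apply F[18]=-0.759 → step 19: x=0.089, v=0.126, θ=-0.020, ω=-0.058
apply F[19]=-0.722 → step 20: x=0.091, v=0.117, θ=-0.021, ω=-0.044
apply F[20]=-0.687 → step 21: x=0.093, v=0.108, θ=-0.021, ω=-0.032
apply F[21]=-0.654 → step 22: x=0.095, v=0.099, θ=-0.022, ω=-0.022
apply F[22]=-0.623 → step 23: x=0.097, v=0.092, θ=-0.022, ω=-0.014
apply F[23]=-0.595 → step 24: x=0.099, v=0.084, θ=-0.023, ω=-0.007
apply F[24]=-0.568 → step 25: x=0.101, v=0.077, θ=-0.023, ω=-0.000
apply F[25]=-0.543 → step 26: x=0.102, v=0.071, θ=-0.023, ω=0.005
apply F[26]=-0.519 → step 27: x=0.103, v=0.064, θ=-0.022, ω=0.009
apply F[27]=-0.497 → step 28: x=0.105, v=0.059, θ=-0.022, ω=0.013
apply F[28]=-0.476 → step 29: x=0.106, v=0.053, θ=-0.022, ω=0.016
apply F[29]=-0.456 → step 30: x=0.107, v=0.048, θ=-0.022, ω=0.019
apply F[30]=-0.437 → step 31: x=0.108, v=0.042, θ=-0.021, ω=0.021
apply F[31]=-0.419 → step 32: x=0.108, v=0.038, θ=-0.021, ω=0.023
apply F[32]=-0.401 → step 33: x=0.109, v=0.033, θ=-0.020, ω=0.024
apply F[33]=-0.385 → step 34: x=0.110, v=0.029, θ=-0.020, ω=0.025
apply F[34]=-0.370 → step 35: x=0.110, v=0.025, θ=-0.019, ω=0.026
apply F[35]=-0.354 → step 36: x=0.111, v=0.021, θ=-0.019, ω=0.027
apply F[36]=-0.340 → step 37: x=0.111, v=0.017, θ=-0.018, ω=0.027
apply F[37]=-0.326 → step 38: x=0.111, v=0.013, θ=-0.018, ω=0.027
max |θ| = 0.108 ≤ 0.193 over all 39 states.

Answer: never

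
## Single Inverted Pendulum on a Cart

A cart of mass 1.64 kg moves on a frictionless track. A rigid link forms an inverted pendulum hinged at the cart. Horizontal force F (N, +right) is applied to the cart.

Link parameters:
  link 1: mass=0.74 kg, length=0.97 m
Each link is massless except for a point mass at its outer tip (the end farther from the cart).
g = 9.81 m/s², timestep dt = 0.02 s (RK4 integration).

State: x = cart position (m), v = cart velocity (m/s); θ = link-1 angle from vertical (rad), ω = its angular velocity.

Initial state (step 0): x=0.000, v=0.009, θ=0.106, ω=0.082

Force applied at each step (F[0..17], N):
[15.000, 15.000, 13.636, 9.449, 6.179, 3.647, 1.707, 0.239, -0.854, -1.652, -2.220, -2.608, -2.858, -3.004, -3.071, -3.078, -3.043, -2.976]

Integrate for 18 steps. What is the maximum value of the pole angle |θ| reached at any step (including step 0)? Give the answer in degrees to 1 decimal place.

Answer: 6.1°

Derivation:
apply F[0]=+15.000 → step 1: x=0.002, v=0.182, θ=0.106, ω=-0.074
apply F[1]=+15.000 → step 2: x=0.007, v=0.355, θ=0.103, ω=-0.230
apply F[2]=+13.636 → step 3: x=0.016, v=0.511, θ=0.097, ω=-0.370
apply F[3]=+9.449 → step 4: x=0.027, v=0.618, θ=0.089, ω=-0.461
apply F[4]=+6.179 → step 5: x=0.040, v=0.686, θ=0.079, ω=-0.514
apply F[5]=+3.647 → step 6: x=0.054, v=0.724, θ=0.068, ω=-0.538
apply F[6]=+1.707 → step 7: x=0.069, v=0.740, θ=0.058, ω=-0.541
apply F[7]=+0.239 → step 8: x=0.084, v=0.738, θ=0.047, ω=-0.529
apply F[8]=-0.854 → step 9: x=0.098, v=0.724, θ=0.037, ω=-0.506
apply F[9]=-1.652 → step 10: x=0.113, v=0.701, θ=0.027, ω=-0.476
apply F[10]=-2.220 → step 11: x=0.126, v=0.672, θ=0.018, ω=-0.442
apply F[11]=-2.608 → step 12: x=0.139, v=0.639, θ=0.009, ω=-0.405
apply F[12]=-2.858 → step 13: x=0.152, v=0.604, θ=0.001, ω=-0.368
apply F[13]=-3.004 → step 14: x=0.164, v=0.567, θ=-0.006, ω=-0.330
apply F[14]=-3.071 → step 15: x=0.175, v=0.531, θ=-0.012, ω=-0.294
apply F[15]=-3.078 → step 16: x=0.185, v=0.494, θ=-0.017, ω=-0.260
apply F[16]=-3.043 → step 17: x=0.194, v=0.459, θ=-0.022, ω=-0.228
apply F[17]=-2.976 → step 18: x=0.203, v=0.425, θ=-0.026, ω=-0.197
Max |angle| over trajectory = 0.106 rad = 6.1°.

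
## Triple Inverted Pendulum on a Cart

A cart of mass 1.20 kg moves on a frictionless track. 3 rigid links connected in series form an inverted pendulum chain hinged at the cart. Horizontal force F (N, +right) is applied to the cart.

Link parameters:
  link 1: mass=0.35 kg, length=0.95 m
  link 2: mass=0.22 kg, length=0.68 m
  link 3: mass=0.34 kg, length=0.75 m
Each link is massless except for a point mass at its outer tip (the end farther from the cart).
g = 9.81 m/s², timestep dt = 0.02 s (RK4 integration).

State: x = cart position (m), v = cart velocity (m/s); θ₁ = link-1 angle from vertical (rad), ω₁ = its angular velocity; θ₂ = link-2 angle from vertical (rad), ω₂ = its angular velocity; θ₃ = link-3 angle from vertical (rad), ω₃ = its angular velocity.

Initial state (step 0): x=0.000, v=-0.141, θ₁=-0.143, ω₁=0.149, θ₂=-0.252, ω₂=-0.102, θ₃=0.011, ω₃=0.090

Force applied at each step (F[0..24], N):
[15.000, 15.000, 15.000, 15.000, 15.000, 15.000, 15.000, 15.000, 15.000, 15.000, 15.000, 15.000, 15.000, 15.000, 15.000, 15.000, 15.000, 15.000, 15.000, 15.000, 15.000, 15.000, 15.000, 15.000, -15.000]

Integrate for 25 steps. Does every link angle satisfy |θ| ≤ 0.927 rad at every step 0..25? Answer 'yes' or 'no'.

apply F[0]=+15.000 → step 1: x=-0.000, v=0.125, θ₁=-0.143, ω₁=-0.131, θ₂=-0.255, ω₂=-0.242, θ₃=0.014, ω₃=0.213
apply F[1]=+15.000 → step 2: x=0.005, v=0.390, θ₁=-0.148, ω₁=-0.412, θ₂=-0.262, ω₂=-0.382, θ₃=0.020, ω₃=0.335
apply F[2]=+15.000 → step 3: x=0.015, v=0.655, θ₁=-0.159, ω₁=-0.696, θ₂=-0.271, ω₂=-0.515, θ₃=0.027, ω₃=0.456
apply F[3]=+15.000 → step 4: x=0.031, v=0.920, θ₁=-0.176, ω₁=-0.986, θ₂=-0.282, ω₂=-0.637, θ₃=0.038, ω₃=0.569
apply F[4]=+15.000 → step 5: x=0.052, v=1.185, θ₁=-0.199, ω₁=-1.282, θ₂=-0.296, ω₂=-0.739, θ₃=0.050, ω₃=0.671
apply F[5]=+15.000 → step 6: x=0.079, v=1.448, θ₁=-0.227, ω₁=-1.585, θ₂=-0.312, ω₂=-0.817, θ₃=0.064, ω₃=0.754
apply F[6]=+15.000 → step 7: x=0.110, v=1.707, θ₁=-0.262, ω₁=-1.895, θ₂=-0.329, ω₂=-0.865, θ₃=0.080, ω₃=0.812
apply F[7]=+15.000 → step 8: x=0.147, v=1.963, θ₁=-0.303, ω₁=-2.208, θ₂=-0.346, ω₂=-0.881, θ₃=0.097, ω₃=0.835
apply F[8]=+15.000 → step 9: x=0.189, v=2.211, θ₁=-0.351, ω₁=-2.522, θ₂=-0.364, ω₂=-0.865, θ₃=0.113, ω₃=0.816
apply F[9]=+15.000 → step 10: x=0.235, v=2.449, θ₁=-0.404, ω₁=-2.831, θ₂=-0.380, ω₂=-0.823, θ₃=0.129, ω₃=0.749
apply F[10]=+15.000 → step 11: x=0.286, v=2.675, θ₁=-0.464, ω₁=-3.128, θ₂=-0.396, ω₂=-0.764, θ₃=0.143, ω₃=0.629
apply F[11]=+15.000 → step 12: x=0.342, v=2.885, θ₁=-0.529, ω₁=-3.406, θ₂=-0.411, ω₂=-0.702, θ₃=0.154, ω₃=0.456
apply F[12]=+15.000 → step 13: x=0.402, v=3.078, θ₁=-0.600, ω₁=-3.658, θ₂=-0.425, ω₂=-0.655, θ₃=0.161, ω₃=0.234
apply F[13]=+15.000 → step 14: x=0.465, v=3.252, θ₁=-0.675, ω₁=-3.880, θ₂=-0.437, ω₂=-0.639, θ₃=0.163, ω₃=-0.032
apply F[14]=+15.000 → step 15: x=0.532, v=3.408, θ₁=-0.755, ω₁=-4.069, θ₂=-0.450, ω₂=-0.668, θ₃=0.159, ω₃=-0.332
apply F[15]=+15.000 → step 16: x=0.601, v=3.545, θ₁=-0.838, ω₁=-4.225, θ₂=-0.464, ω₂=-0.752, θ₃=0.149, ω₃=-0.656
apply F[16]=+15.000 → step 17: x=0.673, v=3.667, θ₁=-0.924, ω₁=-4.349, θ₂=-0.481, ω₂=-0.896, θ₃=0.133, ω₃=-0.995
apply F[17]=+15.000 → step 18: x=0.748, v=3.773, θ₁=-1.012, ω₁=-4.445, θ₂=-0.501, ω₂=-1.098, θ₃=0.110, ω₃=-1.343
apply F[18]=+15.000 → step 19: x=0.824, v=3.867, θ₁=-1.101, ω₁=-4.515, θ₂=-0.525, ω₂=-1.355, θ₃=0.079, ω₃=-1.695
apply F[19]=+15.000 → step 20: x=0.902, v=3.949, θ₁=-1.192, ω₁=-4.561, θ₂=-0.555, ω₂=-1.660, θ₃=0.042, ω₃=-2.052
apply F[20]=+15.000 → step 21: x=0.982, v=4.022, θ₁=-1.283, ω₁=-4.582, θ₂=-0.592, ω₂=-2.004, θ₃=-0.003, ω₃=-2.414
apply F[21]=+15.000 → step 22: x=1.063, v=4.087, θ₁=-1.375, ω₁=-4.579, θ₂=-0.636, ω₂=-2.378, θ₃=-0.055, ω₃=-2.787
apply F[22]=+15.000 → step 23: x=1.146, v=4.145, θ₁=-1.466, ω₁=-4.549, θ₂=-0.687, ω₂=-2.772, θ₃=-0.115, ω₃=-3.174
apply F[23]=+15.000 → step 24: x=1.229, v=4.197, θ₁=-1.557, ω₁=-4.489, θ₂=-0.747, ω₂=-3.172, θ₃=-0.182, ω₃=-3.584
apply F[24]=-15.000 → step 25: x=1.310, v=3.882, θ₁=-1.647, ω₁=-4.546, θ₂=-0.810, ω₂=-3.181, θ₃=-0.256, ω₃=-3.817
Max |angle| over trajectory = 1.647 rad; bound = 0.927 → exceeded.

Answer: no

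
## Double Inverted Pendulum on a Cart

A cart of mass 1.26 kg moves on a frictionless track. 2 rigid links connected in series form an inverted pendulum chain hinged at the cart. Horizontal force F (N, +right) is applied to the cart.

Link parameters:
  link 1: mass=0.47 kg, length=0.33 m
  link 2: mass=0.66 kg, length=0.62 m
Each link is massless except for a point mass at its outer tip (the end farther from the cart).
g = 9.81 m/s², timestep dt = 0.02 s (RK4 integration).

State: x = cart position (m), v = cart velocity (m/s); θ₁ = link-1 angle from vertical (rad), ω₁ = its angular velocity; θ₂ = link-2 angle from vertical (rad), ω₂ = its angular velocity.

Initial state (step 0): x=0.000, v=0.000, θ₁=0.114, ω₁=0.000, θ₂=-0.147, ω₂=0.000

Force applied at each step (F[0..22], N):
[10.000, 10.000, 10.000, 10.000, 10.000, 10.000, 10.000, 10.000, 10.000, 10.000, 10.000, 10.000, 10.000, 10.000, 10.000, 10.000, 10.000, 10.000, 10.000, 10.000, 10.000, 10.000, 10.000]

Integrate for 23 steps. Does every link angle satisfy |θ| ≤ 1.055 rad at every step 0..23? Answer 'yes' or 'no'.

Answer: no

Derivation:
apply F[0]=+10.000 → step 1: x=0.001, v=0.139, θ₁=0.113, ω₁=-0.147, θ₂=-0.149, ω₂=-0.193
apply F[1]=+10.000 → step 2: x=0.006, v=0.279, θ₁=0.108, ω₁=-0.299, θ₂=-0.155, ω₂=-0.385
apply F[2]=+10.000 → step 3: x=0.013, v=0.420, θ₁=0.100, ω₁=-0.461, θ₂=-0.164, ω₂=-0.576
apply F[3]=+10.000 → step 4: x=0.022, v=0.563, θ₁=0.090, ω₁=-0.638, θ₂=-0.178, ω₂=-0.766
apply F[4]=+10.000 → step 5: x=0.035, v=0.708, θ₁=0.075, ω₁=-0.835, θ₂=-0.195, ω₂=-0.952
apply F[5]=+10.000 → step 6: x=0.051, v=0.857, θ₁=0.056, ω₁=-1.060, θ₂=-0.216, ω₂=-1.133
apply F[6]=+10.000 → step 7: x=0.069, v=1.009, θ₁=0.032, ω₁=-1.320, θ₂=-0.240, ω₂=-1.306
apply F[7]=+10.000 → step 8: x=0.091, v=1.165, θ₁=0.003, ω₁=-1.622, θ₂=-0.268, ω₂=-1.468
apply F[8]=+10.000 → step 9: x=0.116, v=1.325, θ₁=-0.033, ω₁=-1.977, θ₂=-0.299, ω₂=-1.614
apply F[9]=+10.000 → step 10: x=0.144, v=1.490, θ₁=-0.077, ω₁=-2.391, θ₂=-0.332, ω₂=-1.738
apply F[10]=+10.000 → step 11: x=0.176, v=1.658, θ₁=-0.129, ω₁=-2.872, θ₂=-0.368, ω₂=-1.835
apply F[11]=+10.000 → step 12: x=0.210, v=1.827, θ₁=-0.192, ω₁=-3.422, θ₂=-0.406, ω₂=-1.898
apply F[12]=+10.000 → step 13: x=0.249, v=1.992, θ₁=-0.266, ω₁=-4.032, θ₂=-0.444, ω₂=-1.924
apply F[13]=+10.000 → step 14: x=0.290, v=2.147, θ₁=-0.353, ω₁=-4.680, θ₂=-0.482, ω₂=-1.918
apply F[14]=+10.000 → step 15: x=0.334, v=2.284, θ₁=-0.454, ω₁=-5.325, θ₂=-0.520, ω₂=-1.895
apply F[15]=+10.000 → step 16: x=0.381, v=2.391, θ₁=-0.566, ω₁=-5.916, θ₂=-0.558, ω₂=-1.882
apply F[16]=+10.000 → step 17: x=0.430, v=2.465, θ₁=-0.690, ω₁=-6.407, θ₂=-0.596, ω₂=-1.915
apply F[17]=+10.000 → step 18: x=0.480, v=2.505, θ₁=-0.822, ω₁=-6.776, θ₂=-0.635, ω₂=-2.020
apply F[18]=+10.000 → step 19: x=0.530, v=2.514, θ₁=-0.960, ω₁=-7.028, θ₂=-0.677, ω₂=-2.213
apply F[19]=+10.000 → step 20: x=0.580, v=2.500, θ₁=-1.102, ω₁=-7.183, θ₂=-0.724, ω₂=-2.496
apply F[20]=+10.000 → step 21: x=0.630, v=2.468, θ₁=-1.247, ω₁=-7.261, θ₂=-0.778, ω₂=-2.865
apply F[21]=+10.000 → step 22: x=0.679, v=2.422, θ₁=-1.392, ω₁=-7.271, θ₂=-0.839, ω₂=-3.313
apply F[22]=+10.000 → step 23: x=0.727, v=2.365, θ₁=-1.537, ω₁=-7.213, θ₂=-0.911, ω₂=-3.834
Max |angle| over trajectory = 1.537 rad; bound = 1.055 → exceeded.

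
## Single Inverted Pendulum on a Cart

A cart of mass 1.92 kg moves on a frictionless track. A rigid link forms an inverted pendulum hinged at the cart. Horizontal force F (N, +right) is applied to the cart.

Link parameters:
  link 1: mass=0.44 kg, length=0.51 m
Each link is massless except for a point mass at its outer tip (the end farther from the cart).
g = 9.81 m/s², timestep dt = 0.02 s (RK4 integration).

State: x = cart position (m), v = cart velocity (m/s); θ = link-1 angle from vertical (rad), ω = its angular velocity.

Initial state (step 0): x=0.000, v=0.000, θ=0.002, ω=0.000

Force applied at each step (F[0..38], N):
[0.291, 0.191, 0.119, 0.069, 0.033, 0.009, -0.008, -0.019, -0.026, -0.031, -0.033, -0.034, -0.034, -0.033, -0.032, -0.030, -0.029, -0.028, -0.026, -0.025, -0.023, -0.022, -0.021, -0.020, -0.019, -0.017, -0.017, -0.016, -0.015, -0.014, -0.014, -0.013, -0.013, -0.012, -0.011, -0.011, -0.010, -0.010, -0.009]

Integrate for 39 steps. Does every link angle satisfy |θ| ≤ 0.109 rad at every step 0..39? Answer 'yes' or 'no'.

apply F[0]=+0.291 → step 1: x=0.000, v=0.003, θ=0.002, ω=-0.005
apply F[1]=+0.191 → step 2: x=0.000, v=0.005, θ=0.002, ω=-0.008
apply F[2]=+0.119 → step 3: x=0.000, v=0.006, θ=0.002, ω=-0.010
apply F[3]=+0.069 → step 4: x=0.000, v=0.007, θ=0.001, ω=-0.010
apply F[4]=+0.033 → step 5: x=0.000, v=0.007, θ=0.001, ω=-0.010
apply F[5]=+0.009 → step 6: x=0.001, v=0.007, θ=0.001, ω=-0.010
apply F[6]=-0.008 → step 7: x=0.001, v=0.007, θ=0.001, ω=-0.009
apply F[7]=-0.019 → step 8: x=0.001, v=0.007, θ=0.001, ω=-0.009
apply F[8]=-0.026 → step 9: x=0.001, v=0.006, θ=0.000, ω=-0.008
apply F[9]=-0.031 → step 10: x=0.001, v=0.006, θ=0.000, ω=-0.007
apply F[10]=-0.033 → step 11: x=0.001, v=0.006, θ=0.000, ω=-0.006
apply F[11]=-0.034 → step 12: x=0.001, v=0.005, θ=0.000, ω=-0.005
apply F[12]=-0.034 → step 13: x=0.001, v=0.005, θ=-0.000, ω=-0.005
apply F[13]=-0.033 → step 14: x=0.002, v=0.005, θ=-0.000, ω=-0.004
apply F[14]=-0.032 → step 15: x=0.002, v=0.004, θ=-0.000, ω=-0.003
apply F[15]=-0.030 → step 16: x=0.002, v=0.004, θ=-0.000, ω=-0.003
apply F[16]=-0.029 → step 17: x=0.002, v=0.004, θ=-0.000, ω=-0.002
apply F[17]=-0.028 → step 18: x=0.002, v=0.003, θ=-0.000, ω=-0.002
apply F[18]=-0.026 → step 19: x=0.002, v=0.003, θ=-0.000, ω=-0.002
apply F[19]=-0.025 → step 20: x=0.002, v=0.003, θ=-0.000, ω=-0.001
apply F[20]=-0.023 → step 21: x=0.002, v=0.003, θ=-0.000, ω=-0.001
apply F[21]=-0.022 → step 22: x=0.002, v=0.002, θ=-0.000, ω=-0.001
apply F[22]=-0.021 → step 23: x=0.002, v=0.002, θ=-0.000, ω=-0.001
apply F[23]=-0.020 → step 24: x=0.002, v=0.002, θ=-0.000, ω=-0.000
apply F[24]=-0.019 → step 25: x=0.002, v=0.002, θ=-0.000, ω=-0.000
apply F[25]=-0.017 → step 26: x=0.002, v=0.002, θ=-0.000, ω=-0.000
apply F[26]=-0.017 → step 27: x=0.002, v=0.002, θ=-0.000, ω=0.000
apply F[27]=-0.016 → step 28: x=0.002, v=0.001, θ=-0.000, ω=0.000
apply F[28]=-0.015 → step 29: x=0.002, v=0.001, θ=-0.000, ω=0.000
apply F[29]=-0.014 → step 30: x=0.002, v=0.001, θ=-0.000, ω=0.000
apply F[30]=-0.014 → step 31: x=0.002, v=0.001, θ=-0.000, ω=0.000
apply F[31]=-0.013 → step 32: x=0.002, v=0.001, θ=-0.000, ω=0.000
apply F[32]=-0.013 → step 33: x=0.002, v=0.001, θ=-0.000, ω=0.000
apply F[33]=-0.012 → step 34: x=0.002, v=0.001, θ=-0.000, ω=0.000
apply F[34]=-0.011 → step 35: x=0.002, v=0.001, θ=-0.000, ω=0.000
apply F[35]=-0.011 → step 36: x=0.002, v=0.001, θ=-0.000, ω=0.001
apply F[36]=-0.010 → step 37: x=0.002, v=0.000, θ=-0.000, ω=0.001
apply F[37]=-0.010 → step 38: x=0.003, v=0.000, θ=-0.000, ω=0.001
apply F[38]=-0.009 → step 39: x=0.003, v=0.000, θ=-0.000, ω=0.001
Max |angle| over trajectory = 0.002 rad; bound = 0.109 → within bound.

Answer: yes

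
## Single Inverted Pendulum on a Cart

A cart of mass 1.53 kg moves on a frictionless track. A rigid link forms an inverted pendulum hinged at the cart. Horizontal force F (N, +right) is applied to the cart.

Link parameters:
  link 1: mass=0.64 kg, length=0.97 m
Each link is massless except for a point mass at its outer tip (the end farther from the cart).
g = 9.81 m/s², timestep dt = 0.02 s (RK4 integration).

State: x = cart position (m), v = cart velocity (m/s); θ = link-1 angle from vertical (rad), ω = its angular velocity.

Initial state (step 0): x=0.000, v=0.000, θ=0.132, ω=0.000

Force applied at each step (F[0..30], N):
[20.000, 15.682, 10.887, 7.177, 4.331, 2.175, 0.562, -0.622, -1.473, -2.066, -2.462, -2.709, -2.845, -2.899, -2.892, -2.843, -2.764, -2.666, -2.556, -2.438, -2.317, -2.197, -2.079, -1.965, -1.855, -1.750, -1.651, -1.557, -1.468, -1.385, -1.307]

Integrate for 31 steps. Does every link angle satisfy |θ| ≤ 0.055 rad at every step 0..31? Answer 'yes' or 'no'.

Answer: no

Derivation:
apply F[0]=+20.000 → step 1: x=0.002, v=0.249, θ=0.130, ω=-0.228
apply F[1]=+15.682 → step 2: x=0.009, v=0.443, θ=0.123, ω=-0.400
apply F[2]=+10.887 → step 3: x=0.020, v=0.575, θ=0.114, ω=-0.511
apply F[3]=+7.177 → step 4: x=0.032, v=0.659, θ=0.103, ω=-0.576
apply F[4]=+4.331 → step 5: x=0.046, v=0.708, θ=0.092, ω=-0.607
apply F[5]=+2.175 → step 6: x=0.060, v=0.730, θ=0.079, ω=-0.612
apply F[6]=+0.562 → step 7: x=0.075, v=0.731, θ=0.067, ω=-0.598
apply F[7]=-0.622 → step 8: x=0.089, v=0.718, θ=0.056, ω=-0.573
apply F[8]=-1.473 → step 9: x=0.103, v=0.695, θ=0.045, ω=-0.539
apply F[9]=-2.066 → step 10: x=0.117, v=0.665, θ=0.034, ω=-0.500
apply F[10]=-2.462 → step 11: x=0.130, v=0.630, θ=0.025, ω=-0.458
apply F[11]=-2.709 → step 12: x=0.142, v=0.593, θ=0.016, ω=-0.416
apply F[12]=-2.845 → step 13: x=0.153, v=0.555, θ=0.008, ω=-0.374
apply F[13]=-2.899 → step 14: x=0.164, v=0.517, θ=0.001, ω=-0.334
apply F[14]=-2.892 → step 15: x=0.174, v=0.479, θ=-0.005, ω=-0.296
apply F[15]=-2.843 → step 16: x=0.183, v=0.443, θ=-0.011, ω=-0.260
apply F[16]=-2.764 → step 17: x=0.192, v=0.408, θ=-0.016, ω=-0.226
apply F[17]=-2.666 → step 18: x=0.200, v=0.375, θ=-0.020, ω=-0.195
apply F[18]=-2.556 → step 19: x=0.207, v=0.343, θ=-0.024, ω=-0.167
apply F[19]=-2.438 → step 20: x=0.213, v=0.313, θ=-0.027, ω=-0.142
apply F[20]=-2.317 → step 21: x=0.219, v=0.285, θ=-0.029, ω=-0.119
apply F[21]=-2.197 → step 22: x=0.225, v=0.259, θ=-0.031, ω=-0.098
apply F[22]=-2.079 → step 23: x=0.230, v=0.234, θ=-0.033, ω=-0.079
apply F[23]=-1.965 → step 24: x=0.234, v=0.212, θ=-0.035, ω=-0.062
apply F[24]=-1.855 → step 25: x=0.238, v=0.190, θ=-0.036, ω=-0.047
apply F[25]=-1.750 → step 26: x=0.242, v=0.170, θ=-0.037, ω=-0.034
apply F[26]=-1.651 → step 27: x=0.245, v=0.152, θ=-0.037, ω=-0.023
apply F[27]=-1.557 → step 28: x=0.248, v=0.134, θ=-0.037, ω=-0.012
apply F[28]=-1.468 → step 29: x=0.251, v=0.118, θ=-0.038, ω=-0.003
apply F[29]=-1.385 → step 30: x=0.253, v=0.103, θ=-0.038, ω=0.005
apply F[30]=-1.307 → step 31: x=0.255, v=0.089, θ=-0.037, ω=0.011
Max |angle| over trajectory = 0.132 rad; bound = 0.055 → exceeded.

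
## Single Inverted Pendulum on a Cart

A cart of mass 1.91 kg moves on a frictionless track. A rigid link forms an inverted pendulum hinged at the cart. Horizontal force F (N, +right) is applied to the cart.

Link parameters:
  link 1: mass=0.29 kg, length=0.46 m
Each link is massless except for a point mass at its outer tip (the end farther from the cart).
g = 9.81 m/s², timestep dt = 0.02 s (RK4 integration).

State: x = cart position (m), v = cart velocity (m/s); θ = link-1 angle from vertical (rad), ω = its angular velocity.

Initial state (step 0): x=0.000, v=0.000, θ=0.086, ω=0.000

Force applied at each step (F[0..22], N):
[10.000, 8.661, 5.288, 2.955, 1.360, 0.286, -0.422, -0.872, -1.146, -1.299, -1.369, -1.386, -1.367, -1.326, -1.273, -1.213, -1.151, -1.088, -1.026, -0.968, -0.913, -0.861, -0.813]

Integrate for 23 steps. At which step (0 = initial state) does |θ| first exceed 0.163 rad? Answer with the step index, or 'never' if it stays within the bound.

apply F[0]=+10.000 → step 1: x=0.001, v=0.102, θ=0.084, ω=-0.185
apply F[1]=+8.661 → step 2: x=0.004, v=0.190, θ=0.079, ω=-0.341
apply F[2]=+5.288 → step 3: x=0.008, v=0.243, θ=0.071, ω=-0.424
apply F[3]=+2.955 → step 4: x=0.013, v=0.272, θ=0.062, ω=-0.458
apply F[4]=+1.360 → step 5: x=0.019, v=0.285, θ=0.053, ω=-0.461
apply F[5]=+0.286 → step 6: x=0.025, v=0.286, θ=0.044, ω=-0.443
apply F[6]=-0.422 → step 7: x=0.030, v=0.281, θ=0.036, ω=-0.414
apply F[7]=-0.872 → step 8: x=0.036, v=0.271, θ=0.028, ω=-0.379
apply F[8]=-1.146 → step 9: x=0.041, v=0.258, θ=0.021, ω=-0.341
apply F[9]=-1.299 → step 10: x=0.046, v=0.244, θ=0.014, ω=-0.303
apply F[10]=-1.369 → step 11: x=0.051, v=0.229, θ=0.008, ω=-0.266
apply F[11]=-1.386 → step 12: x=0.055, v=0.215, θ=0.003, ω=-0.232
apply F[12]=-1.367 → step 13: x=0.060, v=0.200, θ=-0.001, ω=-0.200
apply F[13]=-1.326 → step 14: x=0.063, v=0.186, θ=-0.005, ω=-0.171
apply F[14]=-1.273 → step 15: x=0.067, v=0.173, θ=-0.008, ω=-0.145
apply F[15]=-1.213 → step 16: x=0.070, v=0.161, θ=-0.010, ω=-0.122
apply F[16]=-1.151 → step 17: x=0.073, v=0.149, θ=-0.013, ω=-0.102
apply F[17]=-1.088 → step 18: x=0.076, v=0.138, θ=-0.015, ω=-0.084
apply F[18]=-1.026 → step 19: x=0.079, v=0.128, θ=-0.016, ω=-0.068
apply F[19]=-0.968 → step 20: x=0.081, v=0.118, θ=-0.017, ω=-0.054
apply F[20]=-0.913 → step 21: x=0.084, v=0.109, θ=-0.018, ω=-0.042
apply F[21]=-0.861 → step 22: x=0.086, v=0.101, θ=-0.019, ω=-0.032
apply F[22]=-0.813 → step 23: x=0.088, v=0.093, θ=-0.020, ω=-0.023
max |θ| = 0.086 ≤ 0.163 over all 24 states.

Answer: never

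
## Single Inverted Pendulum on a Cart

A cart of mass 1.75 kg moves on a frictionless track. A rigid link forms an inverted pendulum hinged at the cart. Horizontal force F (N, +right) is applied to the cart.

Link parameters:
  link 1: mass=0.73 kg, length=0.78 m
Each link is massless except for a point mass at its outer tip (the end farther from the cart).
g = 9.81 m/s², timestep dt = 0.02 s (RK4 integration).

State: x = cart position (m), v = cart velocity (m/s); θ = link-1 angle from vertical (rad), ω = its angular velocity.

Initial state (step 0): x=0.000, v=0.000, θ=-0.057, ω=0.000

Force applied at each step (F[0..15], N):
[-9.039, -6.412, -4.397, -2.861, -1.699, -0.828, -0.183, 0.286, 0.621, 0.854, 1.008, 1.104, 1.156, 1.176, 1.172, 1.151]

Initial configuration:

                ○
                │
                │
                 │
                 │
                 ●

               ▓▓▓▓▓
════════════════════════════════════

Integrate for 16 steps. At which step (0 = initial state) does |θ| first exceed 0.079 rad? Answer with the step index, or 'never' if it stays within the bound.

Answer: never

Derivation:
apply F[0]=-9.039 → step 1: x=-0.001, v=-0.099, θ=-0.056, ω=0.112
apply F[1]=-6.412 → step 2: x=-0.004, v=-0.167, θ=-0.053, ω=0.186
apply F[2]=-4.397 → step 3: x=-0.007, v=-0.213, θ=-0.049, ω=0.232
apply F[3]=-2.861 → step 4: x=-0.012, v=-0.242, θ=-0.044, ω=0.258
apply F[4]=-1.699 → step 5: x=-0.017, v=-0.258, θ=-0.039, ω=0.268
apply F[5]=-0.828 → step 6: x=-0.022, v=-0.265, θ=-0.033, ω=0.267
apply F[6]=-0.183 → step 7: x=-0.028, v=-0.264, θ=-0.028, ω=0.259
apply F[7]=+0.286 → step 8: x=-0.033, v=-0.259, θ=-0.023, ω=0.246
apply F[8]=+0.621 → step 9: x=-0.038, v=-0.250, θ=-0.018, ω=0.229
apply F[9]=+0.854 → step 10: x=-0.043, v=-0.239, θ=-0.014, ω=0.211
apply F[10]=+1.008 → step 11: x=-0.047, v=-0.227, θ=-0.010, ω=0.192
apply F[11]=+1.104 → step 12: x=-0.052, v=-0.214, θ=-0.006, ω=0.173
apply F[12]=+1.156 → step 13: x=-0.056, v=-0.200, θ=-0.003, ω=0.155
apply F[13]=+1.176 → step 14: x=-0.060, v=-0.186, θ=0.000, ω=0.137
apply F[14]=+1.172 → step 15: x=-0.063, v=-0.173, θ=0.003, ω=0.121
apply F[15]=+1.151 → step 16: x=-0.067, v=-0.160, θ=0.005, ω=0.105
max |θ| = 0.057 ≤ 0.079 over all 17 states.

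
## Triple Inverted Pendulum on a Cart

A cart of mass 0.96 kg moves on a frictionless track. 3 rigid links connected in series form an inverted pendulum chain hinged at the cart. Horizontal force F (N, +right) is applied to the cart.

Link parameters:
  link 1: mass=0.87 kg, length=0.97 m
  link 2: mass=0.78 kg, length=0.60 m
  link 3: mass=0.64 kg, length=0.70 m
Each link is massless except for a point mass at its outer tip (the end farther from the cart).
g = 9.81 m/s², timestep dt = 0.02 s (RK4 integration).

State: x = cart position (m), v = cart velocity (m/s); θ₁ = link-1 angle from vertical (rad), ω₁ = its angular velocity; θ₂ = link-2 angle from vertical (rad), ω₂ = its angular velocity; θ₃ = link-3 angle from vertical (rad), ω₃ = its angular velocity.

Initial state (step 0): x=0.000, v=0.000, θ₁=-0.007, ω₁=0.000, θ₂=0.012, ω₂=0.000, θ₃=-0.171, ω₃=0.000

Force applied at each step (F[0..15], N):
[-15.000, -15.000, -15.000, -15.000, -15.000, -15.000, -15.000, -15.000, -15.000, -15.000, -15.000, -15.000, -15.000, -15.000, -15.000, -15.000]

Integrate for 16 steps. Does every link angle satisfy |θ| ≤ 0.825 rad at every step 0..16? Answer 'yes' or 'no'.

apply F[0]=-15.000 → step 1: x=-0.003, v=-0.310, θ₁=-0.004, ω₁=0.312, θ₂=0.013, ω₂=0.063, θ₃=-0.172, ω₃=-0.091
apply F[1]=-15.000 → step 2: x=-0.012, v=-0.622, θ₁=0.006, ω₁=0.630, θ₂=0.014, ω₂=0.120, θ₃=-0.175, ω₃=-0.181
apply F[2]=-15.000 → step 3: x=-0.028, v=-0.940, θ₁=0.021, ω₁=0.960, θ₂=0.017, ω₂=0.167, θ₃=-0.179, ω₃=-0.267
apply F[3]=-15.000 → step 4: x=-0.050, v=-1.265, θ₁=0.044, ω₁=1.304, θ₂=0.021, ω₂=0.199, θ₃=-0.185, ω₃=-0.348
apply F[4]=-15.000 → step 5: x=-0.079, v=-1.595, θ₁=0.074, ω₁=1.663, θ₂=0.025, ω₂=0.215, θ₃=-0.193, ω₃=-0.417
apply F[5]=-15.000 → step 6: x=-0.114, v=-1.928, θ₁=0.111, ω₁=2.033, θ₂=0.030, ω₂=0.216, θ₃=-0.202, ω₃=-0.471
apply F[6]=-15.000 → step 7: x=-0.156, v=-2.256, θ₁=0.155, ω₁=2.404, θ₂=0.034, ω₂=0.208, θ₃=-0.212, ω₃=-0.501
apply F[7]=-15.000 → step 8: x=-0.204, v=-2.571, θ₁=0.207, ω₁=2.759, θ₂=0.038, ω₂=0.207, θ₃=-0.222, ω₃=-0.504
apply F[8]=-15.000 → step 9: x=-0.258, v=-2.860, θ₁=0.265, ω₁=3.084, θ₂=0.042, ω₂=0.227, θ₃=-0.232, ω₃=-0.477
apply F[9]=-15.000 → step 10: x=-0.318, v=-3.117, θ₁=0.330, ω₁=3.364, θ₂=0.047, ω₂=0.287, θ₃=-0.241, ω₃=-0.422
apply F[10]=-15.000 → step 11: x=-0.383, v=-3.336, θ₁=0.399, ω₁=3.593, θ₂=0.054, ω₂=0.396, θ₃=-0.248, ω₃=-0.345
apply F[11]=-15.000 → step 12: x=-0.451, v=-3.517, θ₁=0.473, ω₁=3.775, θ₂=0.063, ω₂=0.560, θ₃=-0.254, ω₃=-0.251
apply F[12]=-15.000 → step 13: x=-0.523, v=-3.664, θ₁=0.550, ω₁=3.914, θ₂=0.077, ω₂=0.774, θ₃=-0.258, ω₃=-0.145
apply F[13]=-15.000 → step 14: x=-0.598, v=-3.779, θ₁=0.629, ω₁=4.020, θ₂=0.095, ω₂=1.033, θ₃=-0.260, ω₃=-0.032
apply F[14]=-15.000 → step 15: x=-0.674, v=-3.867, θ₁=0.711, ω₁=4.101, θ₂=0.118, ω₂=1.329, θ₃=-0.260, ω₃=0.089
apply F[15]=-15.000 → step 16: x=-0.752, v=-3.930, θ₁=0.793, ω₁=4.161, θ₂=0.148, ω₂=1.656, θ₃=-0.256, ω₃=0.217
Max |angle| over trajectory = 0.793 rad; bound = 0.825 → within bound.

Answer: yes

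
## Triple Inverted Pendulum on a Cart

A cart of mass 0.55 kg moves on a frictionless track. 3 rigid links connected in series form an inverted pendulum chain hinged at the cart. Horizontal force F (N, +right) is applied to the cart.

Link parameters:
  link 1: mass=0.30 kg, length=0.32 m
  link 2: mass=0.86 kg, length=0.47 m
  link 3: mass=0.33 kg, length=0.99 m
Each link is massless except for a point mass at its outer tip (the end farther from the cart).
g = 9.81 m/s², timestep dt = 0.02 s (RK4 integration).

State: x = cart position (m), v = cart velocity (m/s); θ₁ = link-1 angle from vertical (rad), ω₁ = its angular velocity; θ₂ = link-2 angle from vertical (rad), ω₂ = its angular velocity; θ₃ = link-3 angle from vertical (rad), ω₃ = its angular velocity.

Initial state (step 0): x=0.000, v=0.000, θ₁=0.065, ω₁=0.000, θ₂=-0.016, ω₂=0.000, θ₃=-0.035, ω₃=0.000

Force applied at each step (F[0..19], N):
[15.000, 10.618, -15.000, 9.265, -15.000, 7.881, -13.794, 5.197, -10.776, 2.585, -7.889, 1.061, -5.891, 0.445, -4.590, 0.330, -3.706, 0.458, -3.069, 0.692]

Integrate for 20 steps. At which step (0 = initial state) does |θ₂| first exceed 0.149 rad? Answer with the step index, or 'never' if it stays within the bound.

Answer: never

Derivation:
apply F[0]=+15.000 → step 1: x=0.005, v=0.510, θ₁=0.052, ω₁=-1.345, θ₂=-0.018, ω₂=-0.174, θ₃=-0.035, ω₃=-0.006
apply F[1]=+10.618 → step 2: x=0.019, v=0.878, θ₁=0.015, ω₁=-2.347, θ₂=-0.022, ω₂=-0.280, θ₃=-0.035, ω₃=-0.009
apply F[2]=-15.000 → step 3: x=0.031, v=0.334, θ₁=-0.014, ω₁=-0.599, θ₂=-0.029, ω₂=-0.321, θ₃=-0.035, ω₃=-0.012
apply F[3]=+9.265 → step 4: x=0.041, v=0.682, θ₁=-0.037, ω₁=-1.684, θ₂=-0.035, ω₂=-0.336, θ₃=-0.036, ω₃=-0.013
apply F[4]=-15.000 → step 5: x=0.050, v=0.165, θ₁=-0.055, ω₁=-0.126, θ₂=-0.042, ω₂=-0.314, θ₃=-0.036, ω₃=-0.012
apply F[5]=+7.881 → step 6: x=0.056, v=0.480, θ₁=-0.068, ω₁=-1.175, θ₂=-0.048, ω₂=-0.288, θ₃=-0.036, ω₃=-0.010
apply F[6]=-13.794 → step 7: x=0.061, v=0.024, θ₁=-0.078, ω₁=0.129, θ₂=-0.053, ω₂=-0.232, θ₃=-0.036, ω₃=-0.005
apply F[7]=+5.197 → step 8: x=0.064, v=0.251, θ₁=-0.084, ω₁=-0.679, θ₂=-0.057, ω₂=-0.189, θ₃=-0.036, ω₃=-0.001
apply F[8]=-10.776 → step 9: x=0.065, v=-0.088, θ₁=-0.088, ω₁=0.244, θ₂=-0.060, ω₂=-0.126, θ₃=-0.036, ω₃=0.006
apply F[9]=+2.585 → step 10: x=0.065, v=0.049, θ₁=-0.089, ω₁=-0.296, θ₂=-0.062, ω₂=-0.079, θ₃=-0.036, ω₃=0.013
apply F[10]=-7.889 → step 11: x=0.064, v=-0.186, θ₁=-0.088, ω₁=0.309, θ₂=-0.063, ω₂=-0.024, θ₃=-0.036, ω₃=0.021
apply F[11]=+1.061 → step 12: x=0.061, v=-0.103, θ₁=-0.086, ω₁=-0.054, θ₂=-0.063, ω₂=0.018, θ₃=-0.035, ω₃=0.028
apply F[12]=-5.891 → step 13: x=0.057, v=-0.269, θ₁=-0.083, ω₁=0.355, θ₂=-0.063, ω₂=0.061, θ₃=-0.035, ω₃=0.036
apply F[13]=+0.445 → step 14: x=0.052, v=-0.212, θ₁=-0.079, ω₁=0.083, θ₂=-0.061, ω₂=0.094, θ₃=-0.034, ω₃=0.044
apply F[14]=-4.590 → step 15: x=0.047, v=-0.336, θ₁=-0.074, ω₁=0.382, θ₂=-0.059, ω₂=0.125, θ₃=-0.033, ω₃=0.051
apply F[15]=+0.330 → step 16: x=0.041, v=-0.288, θ₁=-0.069, ω₁=0.155, θ₂=-0.056, ω₂=0.148, θ₃=-0.032, ω₃=0.058
apply F[16]=-3.706 → step 17: x=0.034, v=-0.386, θ₁=-0.063, ω₁=0.393, θ₂=-0.053, ω₂=0.169, θ₃=-0.031, ω₃=0.065
apply F[17]=+0.458 → step 18: x=0.027, v=-0.338, θ₁=-0.057, ω₁=0.187, θ₂=-0.049, ω₂=0.183, θ₃=-0.029, ω₃=0.070
apply F[18]=-3.069 → step 19: x=0.019, v=-0.420, θ₁=-0.052, ω₁=0.391, θ₂=-0.046, ω₂=0.195, θ₃=-0.028, ω₃=0.076
apply F[19]=+0.692 → step 20: x=0.011, v=-0.370, θ₁=-0.046, ω₁=0.193, θ₂=-0.042, ω₂=0.202, θ₃=-0.026, ω₃=0.080
max |θ₂| = 0.063 ≤ 0.149 over all 21 states.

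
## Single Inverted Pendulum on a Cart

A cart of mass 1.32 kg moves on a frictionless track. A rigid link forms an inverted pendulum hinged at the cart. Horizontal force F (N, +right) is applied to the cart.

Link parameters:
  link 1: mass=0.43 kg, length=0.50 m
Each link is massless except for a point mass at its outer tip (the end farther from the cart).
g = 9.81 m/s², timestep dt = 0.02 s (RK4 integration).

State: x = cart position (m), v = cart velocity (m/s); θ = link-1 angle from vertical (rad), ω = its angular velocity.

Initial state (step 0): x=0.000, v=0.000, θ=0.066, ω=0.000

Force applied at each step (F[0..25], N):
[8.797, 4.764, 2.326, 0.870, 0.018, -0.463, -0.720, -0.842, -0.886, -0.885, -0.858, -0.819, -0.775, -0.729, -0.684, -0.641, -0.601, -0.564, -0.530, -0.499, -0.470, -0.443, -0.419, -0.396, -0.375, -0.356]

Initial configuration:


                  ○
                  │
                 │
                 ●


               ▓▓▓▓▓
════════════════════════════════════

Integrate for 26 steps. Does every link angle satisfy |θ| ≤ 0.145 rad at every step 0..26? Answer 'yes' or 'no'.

apply F[0]=+8.797 → step 1: x=0.001, v=0.129, θ=0.064, ω=-0.232
apply F[1]=+4.764 → step 2: x=0.005, v=0.197, θ=0.058, ω=-0.344
apply F[2]=+2.326 → step 3: x=0.009, v=0.229, θ=0.051, ω=-0.386
apply F[3]=+0.870 → step 4: x=0.013, v=0.239, θ=0.043, ω=-0.388
apply F[4]=+0.018 → step 5: x=0.018, v=0.237, θ=0.035, ω=-0.369
apply F[5]=-0.463 → step 6: x=0.023, v=0.228, θ=0.028, ω=-0.338
apply F[6]=-0.720 → step 7: x=0.027, v=0.215, θ=0.022, ω=-0.303
apply F[7]=-0.842 → step 8: x=0.032, v=0.201, θ=0.016, ω=-0.268
apply F[8]=-0.886 → step 9: x=0.035, v=0.187, θ=0.011, ω=-0.234
apply F[9]=-0.885 → step 10: x=0.039, v=0.173, θ=0.007, ω=-0.202
apply F[10]=-0.858 → step 11: x=0.042, v=0.160, θ=0.003, ω=-0.174
apply F[11]=-0.819 → step 12: x=0.045, v=0.147, θ=-0.000, ω=-0.148
apply F[12]=-0.775 → step 13: x=0.048, v=0.136, θ=-0.003, ω=-0.126
apply F[13]=-0.729 → step 14: x=0.051, v=0.125, θ=-0.005, ω=-0.106
apply F[14]=-0.684 → step 15: x=0.053, v=0.115, θ=-0.007, ω=-0.088
apply F[15]=-0.641 → step 16: x=0.055, v=0.106, θ=-0.009, ω=-0.073
apply F[16]=-0.601 → step 17: x=0.057, v=0.097, θ=-0.010, ω=-0.060
apply F[17]=-0.564 → step 18: x=0.059, v=0.089, θ=-0.011, ω=-0.048
apply F[18]=-0.530 → step 19: x=0.061, v=0.082, θ=-0.012, ω=-0.038
apply F[19]=-0.499 → step 20: x=0.063, v=0.075, θ=-0.013, ω=-0.030
apply F[20]=-0.470 → step 21: x=0.064, v=0.069, θ=-0.013, ω=-0.022
apply F[21]=-0.443 → step 22: x=0.065, v=0.063, θ=-0.014, ω=-0.016
apply F[22]=-0.419 → step 23: x=0.067, v=0.058, θ=-0.014, ω=-0.010
apply F[23]=-0.396 → step 24: x=0.068, v=0.053, θ=-0.014, ω=-0.005
apply F[24]=-0.375 → step 25: x=0.069, v=0.048, θ=-0.014, ω=-0.001
apply F[25]=-0.356 → step 26: x=0.070, v=0.043, θ=-0.014, ω=0.002
Max |angle| over trajectory = 0.066 rad; bound = 0.145 → within bound.

Answer: yes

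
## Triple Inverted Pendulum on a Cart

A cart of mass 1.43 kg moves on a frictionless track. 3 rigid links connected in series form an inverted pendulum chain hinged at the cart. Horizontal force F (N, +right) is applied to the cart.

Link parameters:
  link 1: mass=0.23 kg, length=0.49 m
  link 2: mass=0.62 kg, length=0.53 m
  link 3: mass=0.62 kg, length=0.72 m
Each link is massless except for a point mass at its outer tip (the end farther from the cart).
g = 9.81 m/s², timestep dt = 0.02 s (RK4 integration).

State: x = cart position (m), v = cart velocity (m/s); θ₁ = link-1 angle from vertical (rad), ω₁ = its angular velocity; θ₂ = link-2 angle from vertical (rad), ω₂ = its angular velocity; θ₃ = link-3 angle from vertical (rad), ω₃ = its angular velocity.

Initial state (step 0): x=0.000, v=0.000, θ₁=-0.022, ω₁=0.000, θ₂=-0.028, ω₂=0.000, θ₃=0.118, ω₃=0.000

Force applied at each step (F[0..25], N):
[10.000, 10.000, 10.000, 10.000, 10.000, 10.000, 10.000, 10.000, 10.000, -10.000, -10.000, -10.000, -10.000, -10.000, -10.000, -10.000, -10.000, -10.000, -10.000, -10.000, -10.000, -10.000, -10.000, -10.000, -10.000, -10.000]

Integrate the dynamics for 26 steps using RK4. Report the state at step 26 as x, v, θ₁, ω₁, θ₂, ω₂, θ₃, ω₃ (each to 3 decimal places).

apply F[0]=+10.000 → step 1: x=0.001, v=0.144, θ₁=-0.025, ω₁=-0.293, θ₂=-0.029, ω₂=-0.063, θ₃=0.119, ω₃=0.076
apply F[1]=+10.000 → step 2: x=0.006, v=0.290, θ₁=-0.034, ω₁=-0.600, θ₂=-0.030, ω₂=-0.116, θ₃=0.121, ω₃=0.153
apply F[2]=+10.000 → step 3: x=0.013, v=0.437, θ₁=-0.049, ω₁=-0.934, θ₂=-0.033, ω₂=-0.148, θ₃=0.125, ω₃=0.230
apply F[3]=+10.000 → step 4: x=0.023, v=0.587, θ₁=-0.071, ω₁=-1.311, θ₂=-0.036, ω₂=-0.148, θ₃=0.130, ω₃=0.305
apply F[4]=+10.000 → step 5: x=0.037, v=0.741, θ₁=-0.102, ω₁=-1.737, θ₂=-0.039, ω₂=-0.107, θ₃=0.137, ω₃=0.377
apply F[5]=+10.000 → step 6: x=0.053, v=0.896, θ₁=-0.141, ω₁=-2.213, θ₂=-0.040, ω₂=-0.024, θ₃=0.145, ω₃=0.441
apply F[6]=+10.000 → step 7: x=0.072, v=1.052, θ₁=-0.191, ω₁=-2.721, θ₂=-0.040, ω₂=0.086, θ₃=0.155, ω₃=0.490
apply F[7]=+10.000 → step 8: x=0.095, v=1.205, θ₁=-0.250, ω₁=-3.222, θ₂=-0.037, ω₂=0.190, θ₃=0.165, ω₃=0.521
apply F[8]=+10.000 → step 9: x=0.121, v=1.351, θ₁=-0.319, ω₁=-3.672, θ₂=-0.032, ω₂=0.244, θ₃=0.175, ω₃=0.532
apply F[9]=-10.000 → step 10: x=0.146, v=1.231, θ₁=-0.393, ω₁=-3.763, θ₂=-0.025, ω₂=0.438, θ₃=0.186, ω₃=0.562
apply F[10]=-10.000 → step 11: x=0.170, v=1.109, θ₁=-0.470, ω₁=-3.875, θ₂=-0.015, ω₂=0.632, θ₃=0.198, ω₃=0.585
apply F[11]=-10.000 → step 12: x=0.191, v=0.986, θ₁=-0.548, ω₁=-3.993, θ₂=-0.000, ω₂=0.811, θ₃=0.210, ω₃=0.601
apply F[12]=-10.000 → step 13: x=0.209, v=0.859, θ₁=-0.629, ω₁=-4.111, θ₂=0.018, ω₂=0.966, θ₃=0.222, ω₃=0.611
apply F[13]=-10.000 → step 14: x=0.225, v=0.730, θ₁=-0.713, ω₁=-4.229, θ₂=0.038, ω₂=1.094, θ₃=0.234, ω₃=0.617
apply F[14]=-10.000 → step 15: x=0.238, v=0.599, θ₁=-0.799, ω₁=-4.349, θ₂=0.061, ω₂=1.191, θ₃=0.246, ω₃=0.620
apply F[15]=-10.000 → step 16: x=0.249, v=0.464, θ₁=-0.887, ω₁=-4.477, θ₂=0.086, ω₂=1.259, θ₃=0.259, ω₃=0.620
apply F[16]=-10.000 → step 17: x=0.257, v=0.327, θ₁=-0.978, ω₁=-4.618, θ₂=0.111, ω₂=1.293, θ₃=0.271, ω₃=0.620
apply F[17]=-10.000 → step 18: x=0.262, v=0.187, θ₁=-1.072, ω₁=-4.778, θ₂=0.137, ω₂=1.292, θ₃=0.284, ω₃=0.618
apply F[18]=-10.000 → step 19: x=0.264, v=0.043, θ₁=-1.169, ω₁=-4.967, θ₂=0.163, ω₂=1.249, θ₃=0.296, ω₃=0.617
apply F[19]=-10.000 → step 20: x=0.264, v=-0.104, θ₁=-1.271, ω₁=-5.194, θ₂=0.187, ω₂=1.156, θ₃=0.308, ω₃=0.615
apply F[20]=-10.000 → step 21: x=0.260, v=-0.257, θ₁=-1.377, ω₁=-5.473, θ₂=0.208, ω₂=1.001, θ₃=0.321, ω₃=0.614
apply F[21]=-10.000 → step 22: x=0.253, v=-0.417, θ₁=-1.490, ω₁=-5.824, θ₂=0.226, ω₂=0.763, θ₃=0.333, ω₃=0.614
apply F[22]=-10.000 → step 23: x=0.243, v=-0.588, θ₁=-1.611, ω₁=-6.274, θ₂=0.238, ω₂=0.414, θ₃=0.345, ω₃=0.616
apply F[23]=-10.000 → step 24: x=0.230, v=-0.773, θ₁=-1.742, ω₁=-6.864, θ₂=0.242, ω₂=-0.094, θ₃=0.357, ω₃=0.620
apply F[24]=-10.000 → step 25: x=0.212, v=-0.981, θ₁=-1.887, ω₁=-7.657, θ₂=0.233, ω₂=-0.831, θ₃=0.370, ω₃=0.631
apply F[25]=-10.000 → step 26: x=0.190, v=-1.224, θ₁=-2.050, ω₁=-8.749, θ₂=0.206, ω₂=-1.912, θ₃=0.383, ω₃=0.657

Answer: x=0.190, v=-1.224, θ₁=-2.050, ω₁=-8.749, θ₂=0.206, ω₂=-1.912, θ₃=0.383, ω₃=0.657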